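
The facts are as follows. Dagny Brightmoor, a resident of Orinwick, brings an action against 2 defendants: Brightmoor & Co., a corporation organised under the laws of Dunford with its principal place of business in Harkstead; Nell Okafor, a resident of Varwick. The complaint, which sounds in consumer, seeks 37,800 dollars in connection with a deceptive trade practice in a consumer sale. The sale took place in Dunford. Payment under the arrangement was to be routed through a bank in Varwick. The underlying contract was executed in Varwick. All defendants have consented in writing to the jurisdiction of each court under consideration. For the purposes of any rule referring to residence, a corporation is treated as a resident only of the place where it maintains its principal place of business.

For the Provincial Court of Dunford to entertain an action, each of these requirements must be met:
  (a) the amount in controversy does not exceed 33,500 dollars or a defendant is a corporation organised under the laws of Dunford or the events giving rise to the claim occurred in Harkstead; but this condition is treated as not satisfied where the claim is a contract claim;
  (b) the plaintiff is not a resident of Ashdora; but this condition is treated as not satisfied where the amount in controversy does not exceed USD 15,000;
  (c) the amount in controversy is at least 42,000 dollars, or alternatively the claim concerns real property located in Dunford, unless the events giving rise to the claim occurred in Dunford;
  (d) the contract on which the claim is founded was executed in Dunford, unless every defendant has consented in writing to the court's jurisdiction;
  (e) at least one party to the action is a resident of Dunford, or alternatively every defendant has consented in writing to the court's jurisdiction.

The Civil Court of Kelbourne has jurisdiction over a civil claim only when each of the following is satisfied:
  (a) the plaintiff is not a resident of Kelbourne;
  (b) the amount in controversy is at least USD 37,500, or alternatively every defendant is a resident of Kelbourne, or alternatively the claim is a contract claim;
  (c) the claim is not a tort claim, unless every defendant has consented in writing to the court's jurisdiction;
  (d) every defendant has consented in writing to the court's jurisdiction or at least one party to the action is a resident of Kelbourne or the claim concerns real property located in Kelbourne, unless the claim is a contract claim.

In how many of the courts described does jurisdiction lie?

2

The Provincial Court of Dunford:
  (a) Brightmoor & Co. is organised under the laws of Dunford, so one alternative holds. The carve-out does not apply: the claim is a consumer claim, not a contract claim. Met.
  (b) The plaintiff resides in Orinwick, which is not Ashdora. The carve-out does not apply: the amount in controversy is 37,800 dollars, above the 15,000 dollars ceiling. Met.
  (c) The amount in controversy is USD 37,800, below the $42,000 floor; the claim does not concern real property — every alternative fails. The proviso rescues it, though: the operative events occurred in Dunford. Satisfied.
  (d) The contract was executed in Varwick, not Dunford. The proviso rescues it, though: every defendant has filed written consent. Met.
  (e) Every defendant has filed written consent, which satisfies one of the alternatives. Satisfied.
  → Jurisdiction lies.
The Civil Court of Kelbourne:
  (a) The plaintiff resides in Orinwick, which is not Kelbourne. Satisfied.
  (b) The amount in controversy is $37,800, which meets the 37,500 dollars floor, so this disjunct is met. Condition met.
  (c) The claim is a consumer claim, not a tort claim. Satisfied.
  (d) Every defendant has filed written consent, which satisfies one of the alternatives. Met.
  → Jurisdiction lies.
Courts with jurisdiction: the Provincial Court of Dunford, the Civil Court of Kelbourne — 2 in total.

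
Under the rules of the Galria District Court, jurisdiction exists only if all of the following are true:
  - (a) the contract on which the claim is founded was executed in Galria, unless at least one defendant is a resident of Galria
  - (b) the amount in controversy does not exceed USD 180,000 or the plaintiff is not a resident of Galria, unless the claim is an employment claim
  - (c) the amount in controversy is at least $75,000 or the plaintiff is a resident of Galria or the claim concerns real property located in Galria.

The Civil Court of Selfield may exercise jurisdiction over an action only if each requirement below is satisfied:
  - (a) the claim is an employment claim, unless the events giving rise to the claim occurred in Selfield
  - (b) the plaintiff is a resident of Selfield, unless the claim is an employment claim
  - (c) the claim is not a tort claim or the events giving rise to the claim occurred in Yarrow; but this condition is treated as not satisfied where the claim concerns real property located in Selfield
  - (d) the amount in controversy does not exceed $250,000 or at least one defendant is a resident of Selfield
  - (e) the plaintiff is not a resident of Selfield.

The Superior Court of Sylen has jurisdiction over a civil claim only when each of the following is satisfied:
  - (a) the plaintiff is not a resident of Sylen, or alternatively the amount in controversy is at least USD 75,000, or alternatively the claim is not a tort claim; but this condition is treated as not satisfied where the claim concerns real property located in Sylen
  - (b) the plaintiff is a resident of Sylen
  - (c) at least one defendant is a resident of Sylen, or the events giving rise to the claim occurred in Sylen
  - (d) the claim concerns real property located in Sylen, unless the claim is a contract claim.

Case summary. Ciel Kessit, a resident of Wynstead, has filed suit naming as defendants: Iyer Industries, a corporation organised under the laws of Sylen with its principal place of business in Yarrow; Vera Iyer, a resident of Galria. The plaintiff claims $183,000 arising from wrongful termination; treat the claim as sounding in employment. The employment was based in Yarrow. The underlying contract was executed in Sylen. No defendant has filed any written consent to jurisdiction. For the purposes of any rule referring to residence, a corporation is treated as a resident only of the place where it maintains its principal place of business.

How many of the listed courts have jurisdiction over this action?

The Galria District Court:
  (a) The contract was executed in Sylen, not Galria. The proviso rescues it, though: Vera Iyer resides in Galria. Satisfied.
  (b) The plaintiff resides in Wynstead, which is not Galria, so one alternative holds. Met.
  (c) The amount in controversy is $183,000, which meets the 75,000 dollars floor, which satisfies one of the alternatives. Condition met.
  → All conditions met; jurisdiction exists.
The Civil Court of Selfield:
  (a) The claim is an employment claim. Condition met.
  (b) The plaintiff resides in Wynstead, not Selfield. But the claim is an employment claim, and the 'unless' clause therefore excuses the requirement. Condition met.
  (c) The claim is an employment claim, not a tort claim, so this disjunct is met. The carve-out does not apply: the claim does not concern real property. Condition met.
  (d) The amount in controversy is USD 183,000, within the USD 250,000 ceiling, which satisfies one of the alternatives. Condition met.
  (e) The plaintiff resides in Wynstead, which is not Selfield. Satisfied.
  → The court has jurisdiction.
The Superior Court of Sylen:
  (a) The plaintiff resides in Wynstead, which is not Sylen, so this disjunct is met. The exception is not triggered, since the claim does not concern real property. Met.
  (b) The plaintiff resides in Wynstead, not Sylen. Condition not met.
  (c) No defendant resides in Sylen (they reside in Yarrow, Galria); the operative events occurred in Yarrow, not Sylen — every alternative fails. Not satisfied.
  (d) The claim does not concern real property. Nor does the 'unless' clause help: the claim is an employment claim, not a contract claim. Not met.
  → No jurisdiction.
Courts with jurisdiction: the Galria District Court, the Civil Court of Selfield — 2 in total.

2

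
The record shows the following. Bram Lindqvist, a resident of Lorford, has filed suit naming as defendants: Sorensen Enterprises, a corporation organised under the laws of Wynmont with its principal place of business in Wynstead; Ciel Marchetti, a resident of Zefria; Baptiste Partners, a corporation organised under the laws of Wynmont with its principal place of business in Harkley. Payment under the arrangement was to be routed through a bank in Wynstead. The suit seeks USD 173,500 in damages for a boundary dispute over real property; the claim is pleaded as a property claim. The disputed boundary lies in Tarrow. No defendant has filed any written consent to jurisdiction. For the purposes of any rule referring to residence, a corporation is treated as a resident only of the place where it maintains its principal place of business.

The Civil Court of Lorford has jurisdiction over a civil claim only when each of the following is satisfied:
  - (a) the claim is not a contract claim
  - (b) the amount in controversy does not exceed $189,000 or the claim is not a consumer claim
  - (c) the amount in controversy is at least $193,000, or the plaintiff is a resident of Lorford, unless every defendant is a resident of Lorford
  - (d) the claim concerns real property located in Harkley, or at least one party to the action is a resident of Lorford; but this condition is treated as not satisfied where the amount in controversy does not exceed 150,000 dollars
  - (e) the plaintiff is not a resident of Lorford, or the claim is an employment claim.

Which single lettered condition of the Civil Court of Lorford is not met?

The Civil Court of Lorford:
  (a) The claim is a property claim, not a contract claim. Satisfied.
  (b) The amount in controversy is 173,500 dollars, within the USD 189,000 ceiling, which satisfies one of the alternatives. Condition met.
  (c) The plaintiff resides in Lorford, so this disjunct is met. Condition met.
  (d) Bram Lindqvist resides in Lorford — that alternative is enough. The exception is not triggered, since the amount in controversy is USD 173,500, above the 150,000 dollars ceiling. Condition met.
  (e) The plaintiff resides in Lorford; the claim is a property claim, not an employment claim — every alternative fails. Condition not met.
Only condition (e) fails.

(e)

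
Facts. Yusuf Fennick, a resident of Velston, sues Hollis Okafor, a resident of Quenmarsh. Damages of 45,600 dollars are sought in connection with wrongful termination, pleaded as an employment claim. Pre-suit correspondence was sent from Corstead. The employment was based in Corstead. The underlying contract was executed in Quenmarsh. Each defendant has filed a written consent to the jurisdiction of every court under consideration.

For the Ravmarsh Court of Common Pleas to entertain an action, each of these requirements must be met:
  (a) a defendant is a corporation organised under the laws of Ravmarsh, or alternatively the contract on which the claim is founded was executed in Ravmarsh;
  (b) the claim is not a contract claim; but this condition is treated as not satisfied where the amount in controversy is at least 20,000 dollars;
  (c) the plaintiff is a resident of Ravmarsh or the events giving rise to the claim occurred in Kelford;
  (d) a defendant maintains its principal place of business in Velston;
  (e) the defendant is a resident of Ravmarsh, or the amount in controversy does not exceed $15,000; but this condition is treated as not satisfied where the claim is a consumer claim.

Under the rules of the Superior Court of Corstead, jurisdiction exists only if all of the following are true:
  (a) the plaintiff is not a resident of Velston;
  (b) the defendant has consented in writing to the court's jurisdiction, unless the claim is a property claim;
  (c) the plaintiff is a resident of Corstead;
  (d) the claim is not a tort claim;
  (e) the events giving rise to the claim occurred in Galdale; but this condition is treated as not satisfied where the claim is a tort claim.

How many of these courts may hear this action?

The Ravmarsh Court of Common Pleas:
  (a) No defendant is a corporation; the contract was executed in Quenmarsh, not Ravmarsh — no alternative holds. Fails.
  (b) The claim is an employment claim, not a contract claim. But the amount in controversy is USD 45,600, which meets the 20,000 dollars floor, triggering the carve-out and defeating this condition. Not met.
  (c) The plaintiff resides in Velston, not Ravmarsh; the operative events occurred in Corstead, not Kelford — every alternative fails. Condition not met.
  (d) No defendant is a corporation. Not satisfied.
  (e) The defendant resides in Quenmarsh, not Ravmarsh; the amount in controversy is 45,600 dollars, above the USD 15,000 ceiling — none of the alternatives is met. Fails.
  → The court lacks jurisdiction.
The Superior Court of Corstead:
  (a) The plaintiff resides in Velston. Condition not met.
  (b) Every defendant has filed written consent. Satisfied.
  (c) The plaintiff resides in Velston, not Corstead. Not met.
  (d) The claim is an employment claim, not a tort claim. Condition met.
  (e) The operative events occurred in Corstead, not Galdale. Not satisfied.
  → The court lacks jurisdiction.
No court satisfies all of its conditions.

0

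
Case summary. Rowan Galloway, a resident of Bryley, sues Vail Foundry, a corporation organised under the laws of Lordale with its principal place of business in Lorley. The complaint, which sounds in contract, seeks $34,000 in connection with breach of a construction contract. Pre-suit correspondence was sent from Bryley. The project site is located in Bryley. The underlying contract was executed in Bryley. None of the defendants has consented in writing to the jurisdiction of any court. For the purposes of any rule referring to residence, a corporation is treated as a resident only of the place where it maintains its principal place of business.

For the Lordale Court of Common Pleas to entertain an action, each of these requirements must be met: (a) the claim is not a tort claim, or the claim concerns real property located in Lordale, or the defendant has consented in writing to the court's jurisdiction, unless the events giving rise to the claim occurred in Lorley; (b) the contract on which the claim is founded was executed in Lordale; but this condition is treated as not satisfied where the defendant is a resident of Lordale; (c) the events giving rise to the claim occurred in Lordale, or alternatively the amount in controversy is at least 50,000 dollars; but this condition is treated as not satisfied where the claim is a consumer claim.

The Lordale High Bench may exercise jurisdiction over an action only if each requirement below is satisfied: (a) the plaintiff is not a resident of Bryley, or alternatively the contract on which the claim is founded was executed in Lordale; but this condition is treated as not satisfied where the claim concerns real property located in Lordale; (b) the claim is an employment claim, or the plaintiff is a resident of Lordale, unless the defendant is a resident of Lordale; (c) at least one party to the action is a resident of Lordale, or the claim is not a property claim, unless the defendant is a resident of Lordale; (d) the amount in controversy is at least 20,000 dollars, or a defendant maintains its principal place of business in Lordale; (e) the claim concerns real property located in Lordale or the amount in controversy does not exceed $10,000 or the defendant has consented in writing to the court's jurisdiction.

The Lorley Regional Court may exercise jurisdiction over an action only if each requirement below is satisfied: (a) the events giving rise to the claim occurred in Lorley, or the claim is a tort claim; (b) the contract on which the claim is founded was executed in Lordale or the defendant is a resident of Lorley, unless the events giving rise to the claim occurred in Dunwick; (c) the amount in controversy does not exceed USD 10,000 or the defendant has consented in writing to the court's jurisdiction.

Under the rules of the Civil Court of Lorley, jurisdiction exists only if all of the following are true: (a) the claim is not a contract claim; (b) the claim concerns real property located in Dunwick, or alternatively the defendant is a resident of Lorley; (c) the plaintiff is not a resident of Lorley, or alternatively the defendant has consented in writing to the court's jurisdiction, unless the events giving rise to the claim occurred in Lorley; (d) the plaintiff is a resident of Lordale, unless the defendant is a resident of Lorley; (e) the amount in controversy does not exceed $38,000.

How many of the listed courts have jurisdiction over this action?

0

The Lordale Court of Common Pleas:
  (a) The claim is a contract claim, not a tort claim — that alternative is enough. Condition met.
  (b) The contract was executed in Bryley, not Lordale. Not satisfied.
  (c) The operative events occurred in Bryley, not Lordale; the amount in controversy is 34,000 dollars, below the $50,000 floor — no alternative holds. Not satisfied.
  → Not every requirement is met — no jurisdiction.
The Lordale High Bench:
  (a) The plaintiff resides in Bryley; the contract was executed in Bryley, not Lordale — none of the alternatives is met. Condition not met.
  (b) The claim is a contract claim, not an employment claim; the plaintiff resides in Bryley, not Lordale — no alternative holds. Nor does the 'unless' clause help: the defendant resides in Lorley, not Lordale. Fails.
  (c) The claim is a contract claim, not a property claim, so this disjunct is met. Condition met.
  (d) The amount in controversy is $34,000, which meets the 20,000 dollars floor, so this disjunct is met. Satisfied.
  (e) The claim does not concern real property; the amount in controversy is $34,000, above the $10,000 ceiling; no such written consent has been filed — every alternative fails. Not met.
  → The court lacks jurisdiction.
The Lorley Regional Court:
  (a) The operative events occurred in Bryley, not Lorley; the claim is a contract claim, not a tort claim — none of the alternatives is met. Condition not met.
  (b) The defendant resides in Lorley, so one alternative holds. Satisfied.
  (c) The amount in controversy is 34,000 dollars, above the USD 10,000 ceiling; no such written consent has been filed — none of the alternatives is met. Fails.
  → The court lacks jurisdiction.
The Civil Court of Lorley:
  (a) The claim is a contract claim. Condition not met.
  (b) The defendant resides in Lorley, so one alternative holds. Satisfied.
  (c) The plaintiff resides in Bryley, which is not Lorley — that alternative is enough. Satisfied.
  (d) The plaintiff resides in Bryley, not Lordale. But the defendant resides in Lorley, and the 'unless' clause therefore excuses the requirement. Met.
  (e) The amount in controversy is 34,000 dollars, within the USD 38,000 ceiling. Satisfied.
  → The court lacks jurisdiction.
No court satisfies all of its conditions.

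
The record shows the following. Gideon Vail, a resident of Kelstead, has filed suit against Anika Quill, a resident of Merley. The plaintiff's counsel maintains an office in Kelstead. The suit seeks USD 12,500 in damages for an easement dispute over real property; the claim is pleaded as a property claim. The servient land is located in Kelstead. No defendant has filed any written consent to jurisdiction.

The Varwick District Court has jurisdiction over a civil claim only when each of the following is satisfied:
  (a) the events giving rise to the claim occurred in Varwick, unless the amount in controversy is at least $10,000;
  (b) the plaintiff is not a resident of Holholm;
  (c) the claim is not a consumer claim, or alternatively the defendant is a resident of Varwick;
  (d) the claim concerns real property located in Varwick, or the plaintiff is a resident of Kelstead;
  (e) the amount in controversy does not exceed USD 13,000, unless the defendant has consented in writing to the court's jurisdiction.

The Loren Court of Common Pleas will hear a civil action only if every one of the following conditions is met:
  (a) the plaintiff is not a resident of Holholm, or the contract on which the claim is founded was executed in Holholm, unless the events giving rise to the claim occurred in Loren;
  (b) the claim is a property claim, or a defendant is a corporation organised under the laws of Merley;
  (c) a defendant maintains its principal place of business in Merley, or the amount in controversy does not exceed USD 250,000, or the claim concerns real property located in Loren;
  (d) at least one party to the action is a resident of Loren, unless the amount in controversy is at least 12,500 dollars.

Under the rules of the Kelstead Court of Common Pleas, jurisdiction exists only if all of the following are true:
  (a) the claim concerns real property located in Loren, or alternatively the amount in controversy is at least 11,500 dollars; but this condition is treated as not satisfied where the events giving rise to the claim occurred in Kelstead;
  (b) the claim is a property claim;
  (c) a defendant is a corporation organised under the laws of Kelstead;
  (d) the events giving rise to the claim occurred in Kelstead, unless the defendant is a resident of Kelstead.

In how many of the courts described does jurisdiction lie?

2

The Varwick District Court:
  (a) The operative events occurred in Kelstead, not Varwick. The proviso rescues it, though: the amount in controversy is USD 12,500, which meets the 10,000 dollars floor. Satisfied.
  (b) The plaintiff resides in Kelstead, which is not Holholm. Condition met.
  (c) The claim is a property claim, not a consumer claim, so one alternative holds. Condition met.
  (d) The plaintiff resides in Kelstead, which satisfies one of the alternatives. Condition met.
  (e) The amount in controversy is USD 12,500, within the $13,000 ceiling. Satisfied.
  → Every requirement is satisfied — jurisdiction.
The Loren Court of Common Pleas:
  (a) The plaintiff resides in Kelstead, which is not Holholm — that alternative is enough. Met.
  (b) The claim is a property claim — that alternative is enough. Satisfied.
  (c) The amount in controversy is $12,500, within the $250,000 ceiling, which satisfies one of the alternatives. Met.
  (d) No party resides in Loren. But the amount in controversy is $12,500, which meets the USD 12,500 floor, and the 'unless' clause therefore excuses the requirement. Met.
  → Every requirement is satisfied — jurisdiction.
The Kelstead Court of Common Pleas:
  (a) The amount in controversy is USD 12,500, which meets the 11,500 dollars floor, which satisfies one of the alternatives. However, the operative events occurred in Kelstead, which falls within the stated exception and so defeats the condition. Not met.
  (b) The claim is a property claim. Satisfied.
  (c) No defendant is a corporation. Not satisfied.
  (d) The operative events occurred in Kelstead. Satisfied.
  → At least one condition fails; no jurisdiction.
Courts with jurisdiction: the Varwick District Court, the Loren Court of Common Pleas — 2 in total.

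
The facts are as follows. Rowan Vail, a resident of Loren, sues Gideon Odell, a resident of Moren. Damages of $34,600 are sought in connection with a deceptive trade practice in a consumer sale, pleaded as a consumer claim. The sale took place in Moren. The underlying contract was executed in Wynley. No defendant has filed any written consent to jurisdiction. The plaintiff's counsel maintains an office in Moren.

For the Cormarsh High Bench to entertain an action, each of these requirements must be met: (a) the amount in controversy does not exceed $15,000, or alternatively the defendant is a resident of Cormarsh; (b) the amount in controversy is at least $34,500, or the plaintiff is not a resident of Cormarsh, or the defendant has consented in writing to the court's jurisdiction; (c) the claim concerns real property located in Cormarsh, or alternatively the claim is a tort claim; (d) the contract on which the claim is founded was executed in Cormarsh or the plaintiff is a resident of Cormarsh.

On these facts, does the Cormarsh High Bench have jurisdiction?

No

The Cormarsh High Bench:
  (a) The amount in controversy is USD 34,600, above the USD 15,000 ceiling; the defendant resides in Moren, not Cormarsh — every alternative fails. Not met.
  (b) The amount in controversy is 34,600 dollars, which meets the USD 34,500 floor, which satisfies one of the alternatives. Met.
  (c) The claim does not concern real property; the claim is a consumer claim, not a tort claim — every alternative fails. Fails.
  (d) The contract was executed in Wynley, not Cormarsh; the plaintiff resides in Loren, not Cormarsh — no alternative holds. Not met.
  → Not every requirement is met — no jurisdiction.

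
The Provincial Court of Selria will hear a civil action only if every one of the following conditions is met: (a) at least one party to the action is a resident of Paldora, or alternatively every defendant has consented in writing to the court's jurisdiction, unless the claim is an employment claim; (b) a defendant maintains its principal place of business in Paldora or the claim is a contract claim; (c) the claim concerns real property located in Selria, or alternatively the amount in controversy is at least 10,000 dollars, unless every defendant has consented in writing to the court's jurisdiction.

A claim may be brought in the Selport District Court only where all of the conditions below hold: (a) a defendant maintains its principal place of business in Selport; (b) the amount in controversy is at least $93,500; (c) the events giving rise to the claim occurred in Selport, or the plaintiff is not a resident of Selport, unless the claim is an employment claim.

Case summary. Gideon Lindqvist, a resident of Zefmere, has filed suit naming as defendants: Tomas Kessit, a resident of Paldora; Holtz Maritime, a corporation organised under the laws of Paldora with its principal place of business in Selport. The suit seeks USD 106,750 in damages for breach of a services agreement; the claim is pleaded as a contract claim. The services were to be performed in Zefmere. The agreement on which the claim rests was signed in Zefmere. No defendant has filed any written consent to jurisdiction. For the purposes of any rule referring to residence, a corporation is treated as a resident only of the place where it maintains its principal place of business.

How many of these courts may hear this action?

2

The Provincial Court of Selria:
  (a) Tomas Kessit resides in Paldora, which satisfies one of the alternatives. Satisfied.
  (b) The claim is a contract claim — that alternative is enough. Condition met.
  (c) The amount in controversy is 106,750 dollars, which meets the 10,000 dollars floor — that alternative is enough. Satisfied.
  → Jurisdiction lies.
The Selport District Court:
  (a) Holtz Maritime has its principal place of business in Selport. Met.
  (b) The amount in controversy is 106,750 dollars, which meets the USD 93,500 floor. Satisfied.
  (c) The plaintiff resides in Zefmere, which is not Selport — that alternative is enough. Satisfied.
  → Jurisdiction lies.
Courts with jurisdiction: the Provincial Court of Selria, the Selport District Court — 2 in total.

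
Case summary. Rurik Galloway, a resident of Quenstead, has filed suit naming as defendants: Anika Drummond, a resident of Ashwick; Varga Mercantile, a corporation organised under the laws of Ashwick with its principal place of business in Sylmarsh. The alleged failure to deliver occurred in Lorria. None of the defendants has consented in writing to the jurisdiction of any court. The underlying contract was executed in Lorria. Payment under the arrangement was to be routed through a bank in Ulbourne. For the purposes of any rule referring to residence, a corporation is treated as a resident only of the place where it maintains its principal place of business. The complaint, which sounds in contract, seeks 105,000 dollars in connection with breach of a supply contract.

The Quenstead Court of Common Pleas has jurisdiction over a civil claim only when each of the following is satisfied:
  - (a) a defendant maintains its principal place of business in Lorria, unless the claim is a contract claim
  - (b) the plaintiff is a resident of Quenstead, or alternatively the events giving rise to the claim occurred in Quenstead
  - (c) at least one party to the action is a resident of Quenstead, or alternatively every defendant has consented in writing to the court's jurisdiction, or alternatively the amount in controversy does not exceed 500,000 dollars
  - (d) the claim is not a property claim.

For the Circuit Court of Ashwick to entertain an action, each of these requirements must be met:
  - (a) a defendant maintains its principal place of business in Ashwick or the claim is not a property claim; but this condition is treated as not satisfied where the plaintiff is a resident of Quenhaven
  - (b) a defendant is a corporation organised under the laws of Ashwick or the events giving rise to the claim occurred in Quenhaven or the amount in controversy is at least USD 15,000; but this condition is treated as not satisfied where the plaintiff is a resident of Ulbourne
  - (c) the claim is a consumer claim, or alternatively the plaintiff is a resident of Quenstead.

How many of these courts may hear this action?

The Quenstead Court of Common Pleas:
  (a) The corporate defendant(s) have their principal place of business in Sylmarsh, not Lorria. But the claim is a contract claim, and the 'unless' clause therefore excuses the requirement. Condition met.
  (b) The plaintiff resides in Quenstead, so one alternative holds. Condition met.
  (c) Rurik Galloway resides in Quenstead, so this disjunct is met. Satisfied.
  (d) The claim is a contract claim, not a property claim. Met.
  → Jurisdiction lies.
The Circuit Court of Ashwick:
  (a) The claim is a contract claim, not a property claim, which satisfies one of the alternatives. The exception is not triggered, since the plaintiff resides in Quenstead, not Quenhaven. Satisfied.
  (b) Varga Mercantile is organised under the laws of Ashwick, which satisfies one of the alternatives. The carve-out does not apply: the plaintiff resides in Quenstead, not Ulbourne. Satisfied.
  (c) The plaintiff resides in Quenstead, so this disjunct is met. Condition met.
  → The court has jurisdiction.
Courts with jurisdiction: the Quenstead Court of Common Pleas, the Circuit Court of Ashwick — 2 in total.

2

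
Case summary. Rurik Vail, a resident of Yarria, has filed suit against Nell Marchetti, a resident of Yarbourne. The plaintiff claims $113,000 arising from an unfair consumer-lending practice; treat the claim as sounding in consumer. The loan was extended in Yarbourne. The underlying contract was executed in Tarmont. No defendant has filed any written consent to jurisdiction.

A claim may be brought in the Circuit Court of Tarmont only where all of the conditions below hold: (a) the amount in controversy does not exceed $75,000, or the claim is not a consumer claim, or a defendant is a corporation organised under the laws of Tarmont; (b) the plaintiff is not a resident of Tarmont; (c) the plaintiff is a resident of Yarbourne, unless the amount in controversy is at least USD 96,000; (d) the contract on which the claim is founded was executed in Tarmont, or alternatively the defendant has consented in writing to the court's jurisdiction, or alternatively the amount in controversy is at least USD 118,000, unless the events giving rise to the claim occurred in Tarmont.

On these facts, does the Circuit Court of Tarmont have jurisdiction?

The Circuit Court of Tarmont:
  (a) The amount in controversy is 113,000 dollars, above the 75,000 dollars ceiling; the claim is a consumer claim; no defendant is a corporation — no alternative holds. Fails.
  (b) The plaintiff resides in Yarria, which is not Tarmont. Satisfied.
  (c) The plaintiff resides in Yarria, not Yarbourne. However, the amount in controversy is $113,000, which meets the 96,000 dollars floor, so the 'unless' proviso supplies this condition. Met.
  (d) The contract was executed in Tarmont, so one alternative holds. Met.
  → At least one condition fails; no jurisdiction.

No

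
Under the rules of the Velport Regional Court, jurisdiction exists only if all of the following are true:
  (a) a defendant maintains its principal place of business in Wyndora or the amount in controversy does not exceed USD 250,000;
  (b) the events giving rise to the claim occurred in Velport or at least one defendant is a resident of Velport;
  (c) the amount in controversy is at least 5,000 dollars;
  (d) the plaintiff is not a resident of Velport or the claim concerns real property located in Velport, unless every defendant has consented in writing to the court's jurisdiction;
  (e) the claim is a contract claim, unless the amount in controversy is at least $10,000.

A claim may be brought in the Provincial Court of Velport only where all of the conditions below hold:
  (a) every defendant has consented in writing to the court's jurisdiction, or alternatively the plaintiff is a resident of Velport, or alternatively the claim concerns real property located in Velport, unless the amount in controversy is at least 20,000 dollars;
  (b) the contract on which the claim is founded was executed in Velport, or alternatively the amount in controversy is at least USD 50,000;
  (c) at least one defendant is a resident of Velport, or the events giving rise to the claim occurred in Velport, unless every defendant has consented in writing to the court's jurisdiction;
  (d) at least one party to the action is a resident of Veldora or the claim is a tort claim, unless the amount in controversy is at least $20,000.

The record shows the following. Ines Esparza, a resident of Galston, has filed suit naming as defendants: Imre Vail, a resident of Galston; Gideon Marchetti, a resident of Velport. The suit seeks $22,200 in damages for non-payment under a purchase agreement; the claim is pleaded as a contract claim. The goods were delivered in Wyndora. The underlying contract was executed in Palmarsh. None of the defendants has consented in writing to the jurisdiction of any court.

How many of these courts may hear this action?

1

The Velport Regional Court:
  (a) The amount in controversy is 22,200 dollars, within the $250,000 ceiling, which satisfies one of the alternatives. Condition met.
  (b) Gideon Marchetti resides in Velport — that alternative is enough. Condition met.
  (c) The amount in controversy is 22,200 dollars, which meets the 5,000 dollars floor. Met.
  (d) The plaintiff resides in Galston, which is not Velport, so one alternative holds. Met.
  (e) The claim is a contract claim. Satisfied.
  → All conditions met; jurisdiction exists.
The Provincial Court of Velport:
  (a) No such written consent has been filed; the plaintiff resides in Galston, not Velport; the claim does not concern real property — no alternative holds. The proviso rescues it, though: the amount in controversy is USD 22,200, which meets the 20,000 dollars floor. Satisfied.
  (b) The contract was executed in Palmarsh, not Velport; the amount in controversy is USD 22,200, below the USD 50,000 floor — no alternative holds. Not satisfied.
  (c) Gideon Marchetti resides in Velport, so one alternative holds. Met.
  (d) No party resides in Veldora; the claim is a contract claim, not a tort claim — no alternative holds. But the amount in controversy is 22,200 dollars, which meets the $20,000 floor, and the 'unless' clause therefore excuses the requirement. Met.
  → Not every requirement is met — no jurisdiction.
Courts with jurisdiction: the Velport Regional Court — 1 in total.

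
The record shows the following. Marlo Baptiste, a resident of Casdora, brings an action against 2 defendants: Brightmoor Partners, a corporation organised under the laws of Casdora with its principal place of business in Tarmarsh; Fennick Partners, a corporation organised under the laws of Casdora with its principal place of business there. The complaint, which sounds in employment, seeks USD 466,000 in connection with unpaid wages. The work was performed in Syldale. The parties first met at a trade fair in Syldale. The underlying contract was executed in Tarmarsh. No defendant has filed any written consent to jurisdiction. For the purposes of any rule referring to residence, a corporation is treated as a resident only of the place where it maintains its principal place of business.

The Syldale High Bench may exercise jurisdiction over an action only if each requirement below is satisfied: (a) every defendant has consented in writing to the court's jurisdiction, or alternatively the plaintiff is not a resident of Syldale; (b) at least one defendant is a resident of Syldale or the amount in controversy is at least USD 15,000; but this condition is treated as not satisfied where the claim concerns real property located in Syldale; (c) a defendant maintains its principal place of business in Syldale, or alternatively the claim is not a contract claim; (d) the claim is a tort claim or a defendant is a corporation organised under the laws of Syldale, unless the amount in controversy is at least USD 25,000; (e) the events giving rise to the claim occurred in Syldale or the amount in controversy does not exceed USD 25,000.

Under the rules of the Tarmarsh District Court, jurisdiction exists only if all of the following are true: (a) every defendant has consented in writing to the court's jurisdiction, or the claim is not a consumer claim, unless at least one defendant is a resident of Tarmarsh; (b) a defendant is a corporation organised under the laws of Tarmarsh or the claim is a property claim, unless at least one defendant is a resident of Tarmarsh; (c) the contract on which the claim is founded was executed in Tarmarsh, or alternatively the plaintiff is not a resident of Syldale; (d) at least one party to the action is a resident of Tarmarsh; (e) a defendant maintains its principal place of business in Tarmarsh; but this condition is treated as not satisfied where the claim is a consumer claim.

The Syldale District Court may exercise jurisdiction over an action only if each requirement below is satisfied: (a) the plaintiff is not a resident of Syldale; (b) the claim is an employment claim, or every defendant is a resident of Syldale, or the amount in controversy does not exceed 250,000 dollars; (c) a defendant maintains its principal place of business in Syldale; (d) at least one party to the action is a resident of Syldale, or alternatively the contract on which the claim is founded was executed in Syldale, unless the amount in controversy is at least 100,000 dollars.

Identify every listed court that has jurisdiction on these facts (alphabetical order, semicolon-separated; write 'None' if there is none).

the Syldale High Bench; the Tarmarsh District Court

The Syldale High Bench:
  (a) The plaintiff resides in Casdora, which is not Syldale, so this disjunct is met. Met.
  (b) The amount in controversy is USD 466,000, which meets the $15,000 floor, so this disjunct is met. The exception is not triggered, since the claim does not concern real property. Satisfied.
  (c) The claim is an employment claim, not a contract claim — that alternative is enough. Met.
  (d) The claim is an employment claim, not a tort claim; the corporate defendant(s) are organised in Casdora, not Syldale — no alternative holds. But the amount in controversy is USD 466,000, which meets the 25,000 dollars floor, and the 'unless' clause therefore excuses the requirement. Satisfied.
  (e) The operative events occurred in Syldale, which satisfies one of the alternatives. Satisfied.
  → Every requirement is satisfied — jurisdiction.
The Tarmarsh District Court:
  (a) The claim is an employment claim, not a consumer claim, so this disjunct is met. Satisfied.
  (b) The corporate defendant(s) are organised in Casdora, not Tarmarsh; the claim is an employment claim, not a property claim — no alternative holds. However, Brightmoor Partners resides in Tarmarsh, so the 'unless' proviso supplies this condition. Condition met.
  (c) The contract was executed in Tarmarsh, so this disjunct is met. Satisfied.
  (d) Brightmoor Partners resides in Tarmarsh. Satisfied.
  (e) Brightmoor Partners has its principal place of business in Tarmarsh. The carve-out does not apply: the claim is an employment claim, not a consumer claim. Satisfied.
  → Every requirement is satisfied — jurisdiction.
The Syldale District Court:
  (a) The plaintiff resides in Casdora, which is not Syldale. Condition met.
  (b) The claim is an employment claim, so one alternative holds. Condition met.
  (c) The corporate defendant(s) have their principal place of business in Casdora, Tarmarsh, not Syldale. Fails.
  (d) No party resides in Syldale; the contract was executed in Tarmarsh, not Syldale — every alternative fails. The proviso rescues it, though: the amount in controversy is $466,000, which meets the 100,000 dollars floor. Condition met.
  → Not every requirement is met — no jurisdiction.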